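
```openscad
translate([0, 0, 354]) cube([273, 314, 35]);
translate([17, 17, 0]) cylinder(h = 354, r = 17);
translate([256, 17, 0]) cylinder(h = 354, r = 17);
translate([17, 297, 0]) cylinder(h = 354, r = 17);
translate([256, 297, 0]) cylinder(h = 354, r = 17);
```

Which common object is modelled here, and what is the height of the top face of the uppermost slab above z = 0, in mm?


A stool. The seat height is 389 mm.

A 273×314×35 slab at z = 354 on four corner cylinders — a stool. The seat top is 354 + 35 = 389 mm.


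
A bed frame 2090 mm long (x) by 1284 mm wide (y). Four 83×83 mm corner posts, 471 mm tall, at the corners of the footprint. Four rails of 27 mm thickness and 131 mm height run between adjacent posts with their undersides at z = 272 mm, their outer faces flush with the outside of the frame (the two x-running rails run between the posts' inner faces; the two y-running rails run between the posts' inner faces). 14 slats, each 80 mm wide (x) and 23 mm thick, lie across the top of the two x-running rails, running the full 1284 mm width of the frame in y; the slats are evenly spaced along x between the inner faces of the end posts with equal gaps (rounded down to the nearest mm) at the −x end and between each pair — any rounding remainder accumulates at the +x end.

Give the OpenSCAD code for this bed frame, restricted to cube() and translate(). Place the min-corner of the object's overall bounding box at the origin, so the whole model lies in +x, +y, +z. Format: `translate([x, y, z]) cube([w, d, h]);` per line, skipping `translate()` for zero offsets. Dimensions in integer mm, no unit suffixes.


// slat z = rail_z + rail_h = 272 + 131 = 403
// slat gap = ⌊(1924 − 14·80) / 15⌋ = 53
cube([83, 83, 471]);
translate([0, 1201, 0]) cube([83, 83, 471]);
translate([2007, 0, 0]) cube([83, 83, 471]);
translate([2007, 1201, 0]) cube([83, 83, 471]);
translate([83, 0, 272]) cube([1924, 27, 131]);
translate([83, 1257, 272]) cube([1924, 27, 131]);
translate([0, 83, 272]) cube([27, 1118, 131]);
translate([2063, 83, 272]) cube([27, 1118, 131]);
translate([136, 0, 403]) cube([80, 1284, 23]);
translate([269, 0, 403]) cube([80, 1284, 23]);
translate([402, 0, 403]) cube([80, 1284, 23]);
translate([535, 0, 403]) cube([80, 1284, 23]);
translate([668, 0, 403]) cube([80, 1284, 23]);
translate([801, 0, 403]) cube([80, 1284, 23]);
translate([934, 0, 403]) cube([80, 1284, 23]);
translate([1067, 0, 403]) cube([80, 1284, 23]);
translate([1200, 0, 403]) cube([80, 1284, 23]);
translate([1333, 0, 403]) cube([80, 1284, 23]);
translate([1466, 0, 403]) cube([80, 1284, 23]);
translate([1599, 0, 403]) cube([80, 1284, 23]);
translate([1732, 0, 403]) cube([80, 1284, 23]);
translate([1865, 0, 403]) cube([80, 1284, 23]);


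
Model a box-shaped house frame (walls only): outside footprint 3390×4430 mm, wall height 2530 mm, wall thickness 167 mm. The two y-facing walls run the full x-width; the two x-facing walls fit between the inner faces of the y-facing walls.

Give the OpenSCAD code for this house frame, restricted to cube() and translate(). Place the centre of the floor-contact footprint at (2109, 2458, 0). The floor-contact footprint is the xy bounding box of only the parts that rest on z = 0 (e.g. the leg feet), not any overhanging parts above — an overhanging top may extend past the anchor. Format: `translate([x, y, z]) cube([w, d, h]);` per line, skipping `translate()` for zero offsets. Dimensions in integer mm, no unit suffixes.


translate([414, 243, 0]) cube([3390, 167, 2530]);
translate([414, 4506, 0]) cube([3390, 167, 2530]);
translate([414, 410, 0]) cube([167, 4096, 2530]);
translate([3637, 410, 0]) cube([167, 4096, 2530]);


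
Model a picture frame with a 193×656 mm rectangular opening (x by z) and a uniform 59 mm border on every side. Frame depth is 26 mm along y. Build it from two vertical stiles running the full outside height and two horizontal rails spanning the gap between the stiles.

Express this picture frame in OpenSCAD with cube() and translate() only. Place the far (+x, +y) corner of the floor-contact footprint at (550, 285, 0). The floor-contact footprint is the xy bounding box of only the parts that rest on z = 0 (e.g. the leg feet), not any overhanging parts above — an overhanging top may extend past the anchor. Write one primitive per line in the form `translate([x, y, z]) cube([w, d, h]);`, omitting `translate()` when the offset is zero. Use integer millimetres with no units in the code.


translate([239, 259, 0]) cube([59, 26, 774]);
translate([491, 259, 0]) cube([59, 26, 774]);
translate([298, 259, 0]) cube([193, 26, 59]);
translate([298, 259, 715]) cube([193, 26, 59]);


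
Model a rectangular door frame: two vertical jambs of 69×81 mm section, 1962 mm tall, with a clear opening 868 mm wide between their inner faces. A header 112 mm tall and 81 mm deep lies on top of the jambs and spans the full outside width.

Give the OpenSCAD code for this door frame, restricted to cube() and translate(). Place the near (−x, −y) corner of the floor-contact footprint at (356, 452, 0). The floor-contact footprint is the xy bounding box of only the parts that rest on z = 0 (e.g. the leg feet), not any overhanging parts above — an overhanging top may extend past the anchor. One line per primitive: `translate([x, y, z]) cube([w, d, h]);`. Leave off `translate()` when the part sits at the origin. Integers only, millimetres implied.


translate([356, 452, 0]) cube([69, 81, 1962]);
translate([1293, 452, 0]) cube([69, 81, 1962]);
translate([356, 452, 1962]) cube([1006, 81, 112]);


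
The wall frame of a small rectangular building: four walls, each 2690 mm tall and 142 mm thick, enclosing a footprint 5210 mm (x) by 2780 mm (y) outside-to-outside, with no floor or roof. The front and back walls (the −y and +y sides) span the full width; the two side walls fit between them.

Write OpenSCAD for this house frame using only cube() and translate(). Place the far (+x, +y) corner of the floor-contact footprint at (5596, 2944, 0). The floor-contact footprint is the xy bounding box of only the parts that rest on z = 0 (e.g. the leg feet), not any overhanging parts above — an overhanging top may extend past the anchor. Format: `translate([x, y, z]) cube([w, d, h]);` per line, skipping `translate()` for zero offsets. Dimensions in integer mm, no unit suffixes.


translate([386, 164, 0]) cube([5210, 142, 2690]);
translate([386, 2802, 0]) cube([5210, 142, 2690]);
translate([386, 306, 0]) cube([142, 2496, 2690]);
translate([5454, 306, 0]) cube([142, 2496, 2690]);


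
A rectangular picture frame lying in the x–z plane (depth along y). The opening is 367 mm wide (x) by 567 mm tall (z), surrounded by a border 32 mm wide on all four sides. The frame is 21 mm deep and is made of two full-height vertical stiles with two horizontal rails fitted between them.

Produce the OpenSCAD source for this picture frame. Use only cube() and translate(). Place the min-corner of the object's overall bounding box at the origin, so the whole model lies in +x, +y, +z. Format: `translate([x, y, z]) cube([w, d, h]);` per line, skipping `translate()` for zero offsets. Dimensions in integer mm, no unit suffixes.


cube([32, 21, 631]);
translate([399, 0, 0]) cube([32, 21, 631]);
translate([32, 0, 0]) cube([367, 21, 32]);
translate([32, 0, 599]) cube([367, 21, 32]);


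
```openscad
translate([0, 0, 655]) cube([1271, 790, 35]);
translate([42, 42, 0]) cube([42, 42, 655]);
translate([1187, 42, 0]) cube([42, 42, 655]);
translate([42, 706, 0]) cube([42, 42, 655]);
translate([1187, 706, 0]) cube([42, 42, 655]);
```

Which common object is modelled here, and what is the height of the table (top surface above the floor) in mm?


A table. The table height is 690 mm.

A 1271×790×35 slab sits at z = 655 on four 42 mm square posts — a table. The top surface is at 655 + 35 = 690 mm.


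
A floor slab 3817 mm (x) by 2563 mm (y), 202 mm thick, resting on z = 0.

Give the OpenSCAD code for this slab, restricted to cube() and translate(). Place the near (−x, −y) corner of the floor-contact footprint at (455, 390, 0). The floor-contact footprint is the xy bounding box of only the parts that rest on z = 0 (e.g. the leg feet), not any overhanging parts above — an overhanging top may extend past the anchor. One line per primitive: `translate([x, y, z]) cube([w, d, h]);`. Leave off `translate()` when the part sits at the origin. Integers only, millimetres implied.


translate([455, 390, 0]) cube([3817, 2563, 202]);


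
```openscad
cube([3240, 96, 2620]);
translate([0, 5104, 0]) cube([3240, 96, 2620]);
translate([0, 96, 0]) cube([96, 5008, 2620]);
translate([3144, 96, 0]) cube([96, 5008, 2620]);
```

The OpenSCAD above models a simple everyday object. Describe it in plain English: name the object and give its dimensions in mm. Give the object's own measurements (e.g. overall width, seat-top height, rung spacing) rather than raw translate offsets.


The wall frame of a small rectangular building: four walls, each 2620 mm tall and 96 mm thick, enclosing a footprint 3240 mm (x) by 5200 mm (y) outside-to-outside, with no floor or roof. The front and back walls (the −y and +y sides) span the full width; the two side walls fit between them.


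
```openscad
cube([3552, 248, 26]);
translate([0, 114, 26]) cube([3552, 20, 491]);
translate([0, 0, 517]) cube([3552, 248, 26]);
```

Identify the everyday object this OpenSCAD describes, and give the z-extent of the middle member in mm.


An I-beam. The web height is 491 mm.

Two wide flanges with a thin centred web — an I-beam. Overall 543 mm minus two 26 mm flanges gives a web of 543 − 2·26 = 491 mm.


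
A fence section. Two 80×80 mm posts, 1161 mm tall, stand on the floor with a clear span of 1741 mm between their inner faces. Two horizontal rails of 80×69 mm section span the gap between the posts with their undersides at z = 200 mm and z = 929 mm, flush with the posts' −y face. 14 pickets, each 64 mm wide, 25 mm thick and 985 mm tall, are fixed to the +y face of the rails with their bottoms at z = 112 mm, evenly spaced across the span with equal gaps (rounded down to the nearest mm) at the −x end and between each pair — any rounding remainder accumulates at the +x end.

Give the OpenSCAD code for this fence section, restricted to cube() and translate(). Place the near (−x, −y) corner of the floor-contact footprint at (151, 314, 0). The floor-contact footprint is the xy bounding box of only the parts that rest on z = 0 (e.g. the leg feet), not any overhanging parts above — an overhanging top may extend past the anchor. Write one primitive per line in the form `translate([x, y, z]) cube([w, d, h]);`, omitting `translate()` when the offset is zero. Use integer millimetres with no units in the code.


translate([151, 314, 0]) cube([80, 80, 1161]);
translate([1972, 314, 0]) cube([80, 80, 1161]);
translate([231, 314, 200]) cube([1741, 80, 69]);
translate([231, 314, 929]) cube([1741, 80, 69]);
translate([287, 394, 112]) cube([64, 25, 985]);
translate([407, 394, 112]) cube([64, 25, 985]);
translate([527, 394, 112]) cube([64, 25, 985]);
translate([647, 394, 112]) cube([64, 25, 985]);
translate([767, 394, 112]) cube([64, 25, 985]);
translate([887, 394, 112]) cube([64, 25, 985]);
translate([1007, 394, 112]) cube([64, 25, 985]);
translate([1127, 394, 112]) cube([64, 25, 985]);
translate([1247, 394, 112]) cube([64, 25, 985]);
translate([1367, 394, 112]) cube([64, 25, 985]);
translate([1487, 394, 112]) cube([64, 25, 985]);
translate([1607, 394, 112]) cube([64, 25, 985]);
translate([1727, 394, 112]) cube([64, 25, 985]);
translate([1847, 394, 112]) cube([64, 25, 985]);


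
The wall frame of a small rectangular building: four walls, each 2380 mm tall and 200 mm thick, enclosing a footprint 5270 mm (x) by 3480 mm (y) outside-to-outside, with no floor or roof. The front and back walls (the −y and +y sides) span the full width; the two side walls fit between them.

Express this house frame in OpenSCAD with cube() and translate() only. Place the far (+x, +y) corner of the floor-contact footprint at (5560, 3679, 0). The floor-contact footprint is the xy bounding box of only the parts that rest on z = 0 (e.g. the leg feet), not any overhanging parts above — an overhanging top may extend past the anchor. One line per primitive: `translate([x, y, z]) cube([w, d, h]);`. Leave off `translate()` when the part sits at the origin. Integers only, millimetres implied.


translate([290, 199, 0]) cube([5270, 200, 2380]);
translate([290, 3479, 0]) cube([5270, 200, 2380]);
translate([290, 399, 0]) cube([200, 3080, 2380]);
translate([5360, 399, 0]) cube([200, 3080, 2380]);


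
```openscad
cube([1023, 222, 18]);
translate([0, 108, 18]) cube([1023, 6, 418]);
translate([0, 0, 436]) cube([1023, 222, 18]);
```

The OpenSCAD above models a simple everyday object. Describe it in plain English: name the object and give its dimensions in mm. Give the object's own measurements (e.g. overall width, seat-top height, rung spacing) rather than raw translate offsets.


An I-beam lying along x, 1023 mm long. Overall section height 454 mm. Two flanges 222 mm wide (y) and 18 mm thick, one on the floor and one at the top; a web 6 mm thick runs between them, centred on the flange width.


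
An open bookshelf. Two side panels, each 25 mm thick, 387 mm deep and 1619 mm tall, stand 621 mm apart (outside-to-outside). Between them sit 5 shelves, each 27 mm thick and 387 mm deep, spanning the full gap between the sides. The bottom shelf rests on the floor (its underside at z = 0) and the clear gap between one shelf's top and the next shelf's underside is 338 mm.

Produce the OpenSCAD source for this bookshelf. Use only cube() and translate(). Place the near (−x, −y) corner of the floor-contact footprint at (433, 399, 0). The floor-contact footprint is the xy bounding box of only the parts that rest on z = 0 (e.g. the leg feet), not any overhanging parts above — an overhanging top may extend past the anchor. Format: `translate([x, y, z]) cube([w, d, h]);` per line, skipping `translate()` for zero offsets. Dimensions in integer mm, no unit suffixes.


translate([433, 399, 0]) cube([25, 387, 1619]);
translate([1029, 399, 0]) cube([25, 387, 1619]);
translate([458, 399, 0]) cube([571, 387, 27]);
translate([458, 399, 365]) cube([571, 387, 27]);
translate([458, 399, 730]) cube([571, 387, 27]);
translate([458, 399, 1095]) cube([571, 387, 27]);
translate([458, 399, 1460]) cube([571, 387, 27]);


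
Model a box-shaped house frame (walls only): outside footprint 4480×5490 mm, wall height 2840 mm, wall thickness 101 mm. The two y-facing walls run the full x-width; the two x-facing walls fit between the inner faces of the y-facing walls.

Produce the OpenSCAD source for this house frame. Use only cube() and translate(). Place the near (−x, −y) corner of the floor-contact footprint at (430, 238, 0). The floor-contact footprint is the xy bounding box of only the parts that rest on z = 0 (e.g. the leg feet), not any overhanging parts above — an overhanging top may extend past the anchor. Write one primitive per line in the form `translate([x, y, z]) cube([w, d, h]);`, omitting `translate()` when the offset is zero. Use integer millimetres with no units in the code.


translate([430, 238, 0]) cube([4480, 101, 2840]);
translate([430, 5627, 0]) cube([4480, 101, 2840]);
translate([430, 339, 0]) cube([101, 5288, 2840]);
translate([4809, 339, 0]) cube([101, 5288, 2840]);


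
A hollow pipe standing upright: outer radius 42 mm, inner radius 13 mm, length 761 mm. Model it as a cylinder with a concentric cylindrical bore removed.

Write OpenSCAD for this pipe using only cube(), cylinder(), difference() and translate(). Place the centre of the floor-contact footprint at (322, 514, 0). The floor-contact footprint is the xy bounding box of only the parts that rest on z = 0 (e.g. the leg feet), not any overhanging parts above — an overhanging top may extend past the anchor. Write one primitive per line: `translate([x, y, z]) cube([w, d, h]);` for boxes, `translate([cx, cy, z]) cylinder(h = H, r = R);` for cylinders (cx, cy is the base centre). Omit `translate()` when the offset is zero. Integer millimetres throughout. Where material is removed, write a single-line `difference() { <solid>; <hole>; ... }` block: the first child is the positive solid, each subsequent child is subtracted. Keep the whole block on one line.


difference() { translate([322, 514, 0]) cylinder(h = 761, r = 42); translate([322, 514, 0]) cylinder(h = 761, r = 13); }


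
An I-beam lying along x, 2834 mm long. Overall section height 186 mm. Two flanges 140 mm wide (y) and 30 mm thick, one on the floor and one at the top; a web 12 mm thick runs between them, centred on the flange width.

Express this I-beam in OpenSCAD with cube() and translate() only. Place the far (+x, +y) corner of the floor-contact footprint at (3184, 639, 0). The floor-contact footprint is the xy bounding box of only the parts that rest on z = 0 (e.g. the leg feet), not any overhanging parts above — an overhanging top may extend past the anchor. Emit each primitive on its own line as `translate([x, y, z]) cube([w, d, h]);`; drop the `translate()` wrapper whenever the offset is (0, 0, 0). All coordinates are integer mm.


translate([350, 499, 0]) cube([2834, 140, 30]);
translate([350, 563, 30]) cube([2834, 12, 126]);
translate([350, 499, 156]) cube([2834, 140, 30]);


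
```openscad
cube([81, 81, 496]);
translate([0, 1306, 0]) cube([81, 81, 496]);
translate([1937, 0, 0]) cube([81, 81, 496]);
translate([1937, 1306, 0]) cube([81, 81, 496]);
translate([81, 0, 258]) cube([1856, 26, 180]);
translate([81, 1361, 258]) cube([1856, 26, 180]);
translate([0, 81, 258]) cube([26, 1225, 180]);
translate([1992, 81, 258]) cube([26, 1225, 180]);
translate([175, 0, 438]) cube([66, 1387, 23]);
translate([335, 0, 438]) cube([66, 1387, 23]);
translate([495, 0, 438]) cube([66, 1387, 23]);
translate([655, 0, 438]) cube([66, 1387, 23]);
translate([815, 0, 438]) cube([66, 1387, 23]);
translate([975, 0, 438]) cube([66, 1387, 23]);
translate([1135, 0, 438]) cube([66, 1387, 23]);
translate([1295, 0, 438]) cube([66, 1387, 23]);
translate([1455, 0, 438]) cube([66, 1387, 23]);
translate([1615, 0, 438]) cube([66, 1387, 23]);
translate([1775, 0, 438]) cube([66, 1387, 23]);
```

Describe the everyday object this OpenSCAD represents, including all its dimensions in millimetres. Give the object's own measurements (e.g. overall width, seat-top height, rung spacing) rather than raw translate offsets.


A bed frame 2018 mm long (x) by 1387 mm wide (y). Four 81×81 mm corner posts, 496 mm tall, at the corners of the footprint. Four rails of 26 mm thickness and 180 mm height run between adjacent posts with their undersides at z = 258 mm, their outer faces flush with the outside of the frame (the two x-running rails run between the posts' inner faces; the two y-running rails run between the posts' inner faces). 11 slats, each 66 mm wide (x) and 23 mm thick, lie across the top of the two x-running rails, running the full 1387 mm width of the frame in y; along x they sit between the end posts with a 94 mm gap after the −x posts and between neighbouring slats, leaving 96 mm before the +x posts.


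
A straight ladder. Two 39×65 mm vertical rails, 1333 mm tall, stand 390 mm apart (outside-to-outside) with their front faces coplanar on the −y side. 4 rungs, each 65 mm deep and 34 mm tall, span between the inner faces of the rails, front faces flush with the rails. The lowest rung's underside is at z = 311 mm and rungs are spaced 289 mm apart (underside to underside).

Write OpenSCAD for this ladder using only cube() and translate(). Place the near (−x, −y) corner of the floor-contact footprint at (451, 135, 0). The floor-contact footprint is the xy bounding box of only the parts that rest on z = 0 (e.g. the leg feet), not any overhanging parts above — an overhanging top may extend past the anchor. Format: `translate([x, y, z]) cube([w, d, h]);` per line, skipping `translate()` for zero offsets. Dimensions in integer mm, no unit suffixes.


translate([451, 135, 0]) cube([39, 65, 1333]);
translate([802, 135, 0]) cube([39, 65, 1333]);
translate([490, 135, 311]) cube([312, 65, 34]);
translate([490, 135, 600]) cube([312, 65, 34]);
translate([490, 135, 889]) cube([312, 65, 34]);
translate([490, 135, 1178]) cube([312, 65, 34]);


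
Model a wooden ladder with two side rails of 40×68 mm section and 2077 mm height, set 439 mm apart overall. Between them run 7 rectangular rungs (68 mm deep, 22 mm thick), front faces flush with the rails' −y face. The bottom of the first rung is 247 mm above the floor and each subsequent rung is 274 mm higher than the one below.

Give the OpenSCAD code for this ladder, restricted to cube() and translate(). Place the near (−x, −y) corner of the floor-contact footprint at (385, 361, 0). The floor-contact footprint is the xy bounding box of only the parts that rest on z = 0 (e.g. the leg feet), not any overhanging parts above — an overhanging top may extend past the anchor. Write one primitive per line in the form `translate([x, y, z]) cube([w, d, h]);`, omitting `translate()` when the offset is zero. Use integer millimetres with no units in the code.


translate([385, 361, 0]) cube([40, 68, 2077]);
translate([784, 361, 0]) cube([40, 68, 2077]);
translate([425, 361, 247]) cube([359, 68, 22]);
translate([425, 361, 521]) cube([359, 68, 22]);
translate([425, 361, 795]) cube([359, 68, 22]);
translate([425, 361, 1069]) cube([359, 68, 22]);
translate([425, 361, 1343]) cube([359, 68, 22]);
translate([425, 361, 1617]) cube([359, 68, 22]);
translate([425, 361, 1891]) cube([359, 68, 22]);


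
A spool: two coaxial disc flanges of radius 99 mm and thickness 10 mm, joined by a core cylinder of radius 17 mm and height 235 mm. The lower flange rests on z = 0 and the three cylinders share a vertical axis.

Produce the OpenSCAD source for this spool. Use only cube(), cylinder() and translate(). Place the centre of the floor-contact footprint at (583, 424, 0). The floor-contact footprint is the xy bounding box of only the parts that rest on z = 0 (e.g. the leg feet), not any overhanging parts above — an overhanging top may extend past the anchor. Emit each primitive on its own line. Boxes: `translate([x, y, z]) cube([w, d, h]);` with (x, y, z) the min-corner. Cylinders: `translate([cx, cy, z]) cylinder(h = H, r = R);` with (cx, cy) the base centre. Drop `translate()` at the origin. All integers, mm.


translate([583, 424, 0]) cylinder(h = 10, r = 99);
translate([583, 424, 10]) cylinder(h = 235, r = 17);
translate([583, 424, 245]) cylinder(h = 10, r = 99);


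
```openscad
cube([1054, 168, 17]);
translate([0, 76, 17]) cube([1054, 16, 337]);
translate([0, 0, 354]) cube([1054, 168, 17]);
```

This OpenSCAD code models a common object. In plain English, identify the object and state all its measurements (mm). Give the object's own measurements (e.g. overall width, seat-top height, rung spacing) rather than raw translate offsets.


An I-beam lying along x, 1054 mm long. Overall section height 371 mm. Two flanges 168 mm wide (y) and 17 mm thick, one on the floor and one at the top; a web 16 mm thick runs between them, centred on the flange width.


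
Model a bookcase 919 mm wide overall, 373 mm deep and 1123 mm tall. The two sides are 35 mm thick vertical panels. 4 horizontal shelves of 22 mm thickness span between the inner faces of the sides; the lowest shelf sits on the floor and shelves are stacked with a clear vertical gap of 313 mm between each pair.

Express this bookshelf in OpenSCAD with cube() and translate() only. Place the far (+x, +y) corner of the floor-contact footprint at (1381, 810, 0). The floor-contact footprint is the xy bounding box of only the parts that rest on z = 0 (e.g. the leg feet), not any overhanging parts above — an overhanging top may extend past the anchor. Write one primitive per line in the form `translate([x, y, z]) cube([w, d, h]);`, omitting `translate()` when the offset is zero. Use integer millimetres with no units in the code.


translate([462, 437, 0]) cube([35, 373, 1123]);
translate([1346, 437, 0]) cube([35, 373, 1123]);
translate([497, 437, 0]) cube([849, 373, 22]);
translate([497, 437, 335]) cube([849, 373, 22]);
translate([497, 437, 670]) cube([849, 373, 22]);
translate([497, 437, 1005]) cube([849, 373, 22]);


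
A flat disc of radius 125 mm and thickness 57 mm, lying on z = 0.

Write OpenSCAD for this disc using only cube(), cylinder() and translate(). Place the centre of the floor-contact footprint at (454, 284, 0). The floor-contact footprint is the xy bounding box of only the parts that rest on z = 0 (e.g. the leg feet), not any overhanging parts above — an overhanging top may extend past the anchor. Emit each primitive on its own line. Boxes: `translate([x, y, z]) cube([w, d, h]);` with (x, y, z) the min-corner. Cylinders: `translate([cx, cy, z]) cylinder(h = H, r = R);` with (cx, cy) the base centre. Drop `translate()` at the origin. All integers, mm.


translate([454, 284, 0]) cylinder(h = 57, r = 125);


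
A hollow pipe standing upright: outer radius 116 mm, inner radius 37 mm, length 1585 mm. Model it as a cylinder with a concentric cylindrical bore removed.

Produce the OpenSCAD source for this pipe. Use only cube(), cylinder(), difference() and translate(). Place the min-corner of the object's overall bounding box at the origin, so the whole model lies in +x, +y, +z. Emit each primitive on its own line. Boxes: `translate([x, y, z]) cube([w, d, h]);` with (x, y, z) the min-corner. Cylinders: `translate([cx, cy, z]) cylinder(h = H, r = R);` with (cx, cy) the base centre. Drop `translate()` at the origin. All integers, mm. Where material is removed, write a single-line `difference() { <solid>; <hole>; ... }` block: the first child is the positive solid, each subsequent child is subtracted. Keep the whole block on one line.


difference() { translate([116, 116, 0]) cylinder(h = 1585, r = 116); translate([116, 116, 0]) cylinder(h = 1585, r = 37); }


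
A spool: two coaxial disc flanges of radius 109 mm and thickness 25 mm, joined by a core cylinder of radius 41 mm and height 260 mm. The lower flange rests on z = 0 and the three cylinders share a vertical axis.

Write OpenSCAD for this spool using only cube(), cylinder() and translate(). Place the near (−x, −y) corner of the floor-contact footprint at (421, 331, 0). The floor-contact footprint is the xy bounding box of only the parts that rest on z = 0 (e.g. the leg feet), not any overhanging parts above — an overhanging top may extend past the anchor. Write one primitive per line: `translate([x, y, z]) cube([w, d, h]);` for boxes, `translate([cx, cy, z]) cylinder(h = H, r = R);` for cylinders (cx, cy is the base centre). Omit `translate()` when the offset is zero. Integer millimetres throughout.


translate([530, 440, 0]) cylinder(h = 25, r = 109);
translate([530, 440, 25]) cylinder(h = 260, r = 41);
translate([530, 440, 285]) cylinder(h = 25, r = 109);


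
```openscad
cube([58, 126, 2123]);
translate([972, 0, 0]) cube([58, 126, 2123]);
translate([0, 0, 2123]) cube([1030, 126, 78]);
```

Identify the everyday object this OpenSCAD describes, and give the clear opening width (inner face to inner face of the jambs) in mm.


A door frame. The clear opening width is 914 mm.

Two 2123 mm tall posts with a header on top — a door frame. The left jamb is 58 mm wide at x = 0; the right jamb starts at x = 972. The clear opening is 972 − 58 = 914 mm.


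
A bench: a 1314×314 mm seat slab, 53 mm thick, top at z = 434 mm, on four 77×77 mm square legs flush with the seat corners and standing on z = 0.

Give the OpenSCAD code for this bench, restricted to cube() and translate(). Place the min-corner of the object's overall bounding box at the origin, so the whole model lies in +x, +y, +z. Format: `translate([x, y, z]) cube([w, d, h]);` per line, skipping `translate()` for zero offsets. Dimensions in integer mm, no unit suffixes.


translate([0, 0, 381]) cube([1314, 314, 53]);
cube([77, 77, 381]);
translate([0, 237, 0]) cube([77, 77, 381]);
translate([1237, 0, 0]) cube([77, 77, 381]);
translate([1237, 237, 0]) cube([77, 77, 381]);


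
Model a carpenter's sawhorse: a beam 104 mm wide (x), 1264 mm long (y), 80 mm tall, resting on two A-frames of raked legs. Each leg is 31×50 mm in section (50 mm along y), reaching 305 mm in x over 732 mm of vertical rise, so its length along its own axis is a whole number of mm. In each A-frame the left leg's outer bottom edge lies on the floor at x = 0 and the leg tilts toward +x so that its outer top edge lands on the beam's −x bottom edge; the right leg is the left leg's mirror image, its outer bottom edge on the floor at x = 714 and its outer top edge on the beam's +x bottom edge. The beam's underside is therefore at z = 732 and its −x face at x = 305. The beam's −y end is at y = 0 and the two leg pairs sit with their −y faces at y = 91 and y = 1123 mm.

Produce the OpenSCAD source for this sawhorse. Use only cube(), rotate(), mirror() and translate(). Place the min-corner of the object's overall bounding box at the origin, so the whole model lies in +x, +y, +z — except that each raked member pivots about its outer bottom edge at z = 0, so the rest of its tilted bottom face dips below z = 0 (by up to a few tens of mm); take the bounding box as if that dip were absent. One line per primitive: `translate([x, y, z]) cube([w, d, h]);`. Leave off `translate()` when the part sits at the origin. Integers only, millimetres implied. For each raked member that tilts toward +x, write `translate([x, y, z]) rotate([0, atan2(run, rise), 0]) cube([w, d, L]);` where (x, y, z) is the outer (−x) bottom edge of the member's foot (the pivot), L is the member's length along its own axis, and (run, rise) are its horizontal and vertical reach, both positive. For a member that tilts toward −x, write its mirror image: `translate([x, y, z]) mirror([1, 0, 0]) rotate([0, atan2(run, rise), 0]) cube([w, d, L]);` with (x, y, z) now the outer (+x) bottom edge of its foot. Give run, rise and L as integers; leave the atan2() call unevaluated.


// leg length = √(305² + 732²) = 793
// right-leg outer foot x = 2·305 + 104 = 714
// beam min-corner = (305, 0, 732)
translate([305, 0, 732]) cube([104, 1264, 80]);
translate([0, 91, 0]) rotate([0, atan2(305, 732), 0]) cube([31, 50, 793]);
translate([714, 91, 0]) mirror([1, 0, 0]) rotate([0, atan2(305, 732), 0]) cube([31, 50, 793]);
translate([0, 1123, 0]) rotate([0, atan2(305, 732), 0]) cube([31, 50, 793]);
translate([714, 1123, 0]) mirror([1, 0, 0]) rotate([0, atan2(305, 732), 0]) cube([31, 50, 793]);


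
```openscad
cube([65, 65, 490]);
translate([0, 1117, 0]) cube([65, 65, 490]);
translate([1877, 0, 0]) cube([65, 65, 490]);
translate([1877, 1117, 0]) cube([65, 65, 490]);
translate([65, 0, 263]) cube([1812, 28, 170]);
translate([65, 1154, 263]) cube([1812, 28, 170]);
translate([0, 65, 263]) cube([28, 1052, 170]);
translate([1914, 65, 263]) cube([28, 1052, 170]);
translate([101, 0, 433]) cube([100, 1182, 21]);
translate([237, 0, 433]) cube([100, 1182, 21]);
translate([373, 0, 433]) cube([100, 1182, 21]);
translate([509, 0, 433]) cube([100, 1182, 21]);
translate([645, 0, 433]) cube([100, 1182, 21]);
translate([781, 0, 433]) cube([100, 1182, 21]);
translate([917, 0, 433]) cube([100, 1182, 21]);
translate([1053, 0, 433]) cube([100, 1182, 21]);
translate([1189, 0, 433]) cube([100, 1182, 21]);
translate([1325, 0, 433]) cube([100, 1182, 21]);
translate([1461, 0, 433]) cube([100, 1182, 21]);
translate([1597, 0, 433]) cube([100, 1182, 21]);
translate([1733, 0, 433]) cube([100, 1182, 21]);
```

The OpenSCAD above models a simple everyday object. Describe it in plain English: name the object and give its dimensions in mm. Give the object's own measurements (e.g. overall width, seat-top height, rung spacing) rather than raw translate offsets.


A bed frame 1942 mm long (x) by 1182 mm wide (y). Four 65×65 mm corner posts, 490 mm tall, at the corners of the footprint. Four rails of 28 mm thickness and 170 mm height run between adjacent posts with their undersides at z = 263 mm, their outer faces flush with the outside of the frame (the two x-running rails run between the posts' inner faces; the two y-running rails run between the posts' inner faces). 13 slats, each 100 mm wide (x) and 21 mm thick, lie across the top of the two x-running rails, running the full 1182 mm width of the frame in y; along x they sit between the end posts with a 36 mm gap after the −x posts and between neighbouring slats, leaving 44 mm before the +x posts.


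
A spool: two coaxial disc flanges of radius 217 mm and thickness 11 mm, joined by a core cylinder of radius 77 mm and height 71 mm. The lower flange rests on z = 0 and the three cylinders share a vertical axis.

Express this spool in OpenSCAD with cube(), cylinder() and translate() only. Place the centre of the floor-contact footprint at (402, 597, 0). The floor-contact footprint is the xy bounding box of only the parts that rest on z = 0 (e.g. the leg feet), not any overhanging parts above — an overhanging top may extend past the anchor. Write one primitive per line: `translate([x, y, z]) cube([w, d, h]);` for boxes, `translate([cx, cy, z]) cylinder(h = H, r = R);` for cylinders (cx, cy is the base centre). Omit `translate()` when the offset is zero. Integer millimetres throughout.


translate([402, 597, 0]) cylinder(h = 11, r = 217);
translate([402, 597, 11]) cylinder(h = 71, r = 77);
translate([402, 597, 82]) cylinder(h = 11, r = 217);


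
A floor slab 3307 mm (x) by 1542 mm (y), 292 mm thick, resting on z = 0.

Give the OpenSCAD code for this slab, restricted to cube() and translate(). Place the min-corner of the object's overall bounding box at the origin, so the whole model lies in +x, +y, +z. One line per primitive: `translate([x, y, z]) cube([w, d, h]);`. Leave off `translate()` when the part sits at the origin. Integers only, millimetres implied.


cube([3307, 1542, 292]);


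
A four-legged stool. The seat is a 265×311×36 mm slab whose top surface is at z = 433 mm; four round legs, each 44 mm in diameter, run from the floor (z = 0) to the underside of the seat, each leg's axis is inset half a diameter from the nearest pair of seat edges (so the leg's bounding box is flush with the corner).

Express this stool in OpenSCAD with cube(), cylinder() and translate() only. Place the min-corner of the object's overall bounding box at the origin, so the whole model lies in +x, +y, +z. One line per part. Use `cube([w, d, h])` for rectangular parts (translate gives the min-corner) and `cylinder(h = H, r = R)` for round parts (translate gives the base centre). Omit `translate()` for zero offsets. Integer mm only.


// leg_h = 433 - 36 = 397
translate([0, 0, 397]) cube([265, 311, 36]);
translate([22, 22, 0]) cylinder(h = 397, r = 22);
translate([243, 22, 0]) cylinder(h = 397, r = 22);
translate([22, 289, 0]) cylinder(h = 397, r = 22);
translate([243, 289, 0]) cylinder(h = 397, r = 22);


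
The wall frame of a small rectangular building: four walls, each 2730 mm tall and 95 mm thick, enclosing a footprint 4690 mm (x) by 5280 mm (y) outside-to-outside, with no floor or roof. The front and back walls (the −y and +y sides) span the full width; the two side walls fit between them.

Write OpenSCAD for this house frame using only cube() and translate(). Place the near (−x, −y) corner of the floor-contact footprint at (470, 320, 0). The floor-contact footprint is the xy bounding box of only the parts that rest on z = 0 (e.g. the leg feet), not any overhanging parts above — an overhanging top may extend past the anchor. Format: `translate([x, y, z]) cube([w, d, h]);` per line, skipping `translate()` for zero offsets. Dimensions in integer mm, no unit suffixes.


translate([470, 320, 0]) cube([4690, 95, 2730]);
translate([470, 5505, 0]) cube([4690, 95, 2730]);
translate([470, 415, 0]) cube([95, 5090, 2730]);
translate([5065, 415, 0]) cube([95, 5090, 2730]);


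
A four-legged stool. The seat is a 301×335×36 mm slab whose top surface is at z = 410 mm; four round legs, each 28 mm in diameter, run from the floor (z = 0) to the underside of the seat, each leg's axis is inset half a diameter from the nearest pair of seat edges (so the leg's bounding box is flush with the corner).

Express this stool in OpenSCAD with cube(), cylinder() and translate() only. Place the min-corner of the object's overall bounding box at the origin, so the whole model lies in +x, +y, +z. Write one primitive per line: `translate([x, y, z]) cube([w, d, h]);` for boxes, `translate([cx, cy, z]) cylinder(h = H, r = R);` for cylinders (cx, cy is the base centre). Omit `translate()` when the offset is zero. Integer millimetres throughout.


// leg_h = 410 - 36 = 374
translate([0, 0, 374]) cube([301, 335, 36]);
translate([14, 14, 0]) cylinder(h = 374, r = 14);
translate([287, 14, 0]) cylinder(h = 374, r = 14);
translate([14, 321, 0]) cylinder(h = 374, r = 14);
translate([287, 321, 0]) cylinder(h = 374, r = 14);


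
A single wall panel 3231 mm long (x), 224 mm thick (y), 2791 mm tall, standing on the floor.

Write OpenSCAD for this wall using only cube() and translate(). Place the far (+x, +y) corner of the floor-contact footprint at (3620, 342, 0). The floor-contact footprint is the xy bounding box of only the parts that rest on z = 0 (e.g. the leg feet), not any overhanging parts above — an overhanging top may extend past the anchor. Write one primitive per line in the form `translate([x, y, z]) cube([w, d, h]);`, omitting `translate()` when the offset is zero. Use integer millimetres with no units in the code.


translate([389, 118, 0]) cube([3231, 224, 2791]);


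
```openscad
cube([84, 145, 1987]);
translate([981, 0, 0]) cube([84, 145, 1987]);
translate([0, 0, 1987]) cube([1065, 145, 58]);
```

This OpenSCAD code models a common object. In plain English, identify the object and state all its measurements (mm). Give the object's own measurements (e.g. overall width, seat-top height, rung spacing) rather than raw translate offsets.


A door frame. The clear opening is 897 mm wide and 1987 mm high. Two 84 mm wide jambs, 145 mm deep, stand either side of the opening from the floor to the top of the opening. A 58 mm thick head sits across the top of both jambs, spanning the full outside width of the frame.


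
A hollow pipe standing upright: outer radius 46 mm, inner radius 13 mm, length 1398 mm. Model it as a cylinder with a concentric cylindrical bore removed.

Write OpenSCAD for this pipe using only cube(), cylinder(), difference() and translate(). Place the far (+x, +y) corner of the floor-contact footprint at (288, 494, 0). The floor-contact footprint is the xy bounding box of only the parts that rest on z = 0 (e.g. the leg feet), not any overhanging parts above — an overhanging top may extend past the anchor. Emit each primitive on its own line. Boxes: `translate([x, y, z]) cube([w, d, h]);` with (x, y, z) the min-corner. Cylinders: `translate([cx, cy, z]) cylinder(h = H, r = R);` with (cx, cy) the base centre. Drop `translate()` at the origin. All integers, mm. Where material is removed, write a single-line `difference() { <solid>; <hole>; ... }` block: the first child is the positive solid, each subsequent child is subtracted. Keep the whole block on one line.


difference() { translate([242, 448, 0]) cylinder(h = 1398, r = 46); translate([242, 448, 0]) cylinder(h = 1398, r = 13); }


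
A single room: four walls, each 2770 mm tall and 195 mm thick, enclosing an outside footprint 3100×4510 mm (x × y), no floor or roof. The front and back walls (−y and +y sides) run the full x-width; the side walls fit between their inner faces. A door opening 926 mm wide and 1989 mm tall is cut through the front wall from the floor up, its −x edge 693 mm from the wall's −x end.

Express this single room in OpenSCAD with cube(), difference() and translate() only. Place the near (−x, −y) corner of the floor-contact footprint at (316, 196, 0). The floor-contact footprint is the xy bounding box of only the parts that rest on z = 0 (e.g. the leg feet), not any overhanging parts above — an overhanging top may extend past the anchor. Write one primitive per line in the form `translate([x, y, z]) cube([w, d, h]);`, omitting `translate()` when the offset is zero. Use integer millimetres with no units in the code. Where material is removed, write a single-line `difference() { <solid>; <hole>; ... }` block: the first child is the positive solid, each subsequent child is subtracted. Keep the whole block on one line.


difference() { translate([316, 196, 0]) cube([3100, 195, 2770]); translate([1009, 196, 0]) cube([926, 195, 1989]); }
translate([316, 4511, 0]) cube([3100, 195, 2770]);
translate([316, 391, 0]) cube([195, 4120, 2770]);
translate([3221, 391, 0]) cube([195, 4120, 2770]);
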